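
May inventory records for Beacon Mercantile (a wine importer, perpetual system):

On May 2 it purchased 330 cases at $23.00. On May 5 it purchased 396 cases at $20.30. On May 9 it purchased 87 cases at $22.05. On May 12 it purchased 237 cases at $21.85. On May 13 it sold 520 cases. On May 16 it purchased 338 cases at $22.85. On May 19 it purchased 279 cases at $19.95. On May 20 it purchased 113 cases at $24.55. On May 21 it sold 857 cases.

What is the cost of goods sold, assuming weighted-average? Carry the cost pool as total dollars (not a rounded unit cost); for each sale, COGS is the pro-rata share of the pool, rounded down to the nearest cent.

COGS = $29,982.42

After May 2: 330 on hand, pool $7,590.00 (≈ $23.0000 each)
After May 5: 726 on hand, pool $15,628.80 (≈ $21.5273 each)
After May 9: 813 on hand, pool $17,547.15 (≈ $21.5832 each)
After May 12: 1050 on hand, pool $22,725.60 (≈ $21.6434 each)
May 13, sell 520: 520/1050 × $22,725.60 → $11,254.58
After May 16: 868 on hand, pool $19,194.32 (≈ $22.1133 each)
After May 19: 1147 on hand, pool $24,760.37 (≈ $21.5871 each)
After May 20: 1260 on hand, pool $27,534.52 (≈ $21.8528 each)
May 21, sell 857: 857/1260 × $27,534.52 → $18,727.84
Total COGS = $11,254.58 + $18,727.84 = $29,982.42
Ending inventory (cost pool remaining) = $8,806.68
Check: goods available $38,789.10 = COGS $29,982.42 + ending $8,806.68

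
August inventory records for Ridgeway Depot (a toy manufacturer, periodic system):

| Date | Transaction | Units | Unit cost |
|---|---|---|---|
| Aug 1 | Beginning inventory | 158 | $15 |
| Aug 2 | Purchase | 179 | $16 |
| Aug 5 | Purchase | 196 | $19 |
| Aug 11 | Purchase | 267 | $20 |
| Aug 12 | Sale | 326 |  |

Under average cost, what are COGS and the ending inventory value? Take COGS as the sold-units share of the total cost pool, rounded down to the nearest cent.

COGS = $5,826.43; ending inventory = $8,471.57

Aug 12, sell 326: 326/800 × $14,298.00 → $5,826.43
Ending inventory (cost pool remaining) = $8,471.57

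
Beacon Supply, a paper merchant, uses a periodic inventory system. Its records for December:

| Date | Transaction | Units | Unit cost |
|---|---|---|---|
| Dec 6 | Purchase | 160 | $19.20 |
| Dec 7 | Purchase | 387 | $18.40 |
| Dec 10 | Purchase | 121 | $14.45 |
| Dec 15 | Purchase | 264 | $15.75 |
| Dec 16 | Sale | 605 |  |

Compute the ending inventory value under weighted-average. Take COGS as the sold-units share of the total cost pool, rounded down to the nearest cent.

Dec 16, sell 605: 605/932 × $16,099.25 → $10,450.69
Ending inventory (cost pool remaining) = $5,648.56

Ending inventory = $5,648.56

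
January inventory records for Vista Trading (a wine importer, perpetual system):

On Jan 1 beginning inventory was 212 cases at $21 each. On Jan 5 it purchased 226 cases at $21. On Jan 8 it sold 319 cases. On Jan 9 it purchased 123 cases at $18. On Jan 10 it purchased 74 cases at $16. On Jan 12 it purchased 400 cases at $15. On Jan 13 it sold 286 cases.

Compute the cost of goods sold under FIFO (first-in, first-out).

COGS = $12,116

Jan 8, 319 sold [FIFO — oldest first]: 212 @ $21 + 107 @ $21 = $6,699
Jan 13, 286 sold [FIFO — oldest first]: 119 @ $21 + 123 @ $18 + 44 @ $16 = $5,417
Total COGS = $6,699 + $5,417 = $12,116
Ending inventory: 30 @ $16 + 400 @ $15 = $6,480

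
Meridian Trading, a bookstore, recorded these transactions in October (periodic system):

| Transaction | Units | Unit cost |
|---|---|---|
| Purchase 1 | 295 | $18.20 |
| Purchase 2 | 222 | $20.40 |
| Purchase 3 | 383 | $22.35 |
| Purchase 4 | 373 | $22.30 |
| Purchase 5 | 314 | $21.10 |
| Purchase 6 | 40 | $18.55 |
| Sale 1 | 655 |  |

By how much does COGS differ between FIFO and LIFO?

FIFO COGS: 295 @ $18.20 + 222 @ $20.40 + 138 @ $22.35 = $12,982.10
LIFO COGS: 40 @ $18.55 + 314 @ $21.10 + 301 @ $22.30 = $14,079.70
Difference = |$12,982.10 − $14,079.70| = $1,097.60

$1,097.60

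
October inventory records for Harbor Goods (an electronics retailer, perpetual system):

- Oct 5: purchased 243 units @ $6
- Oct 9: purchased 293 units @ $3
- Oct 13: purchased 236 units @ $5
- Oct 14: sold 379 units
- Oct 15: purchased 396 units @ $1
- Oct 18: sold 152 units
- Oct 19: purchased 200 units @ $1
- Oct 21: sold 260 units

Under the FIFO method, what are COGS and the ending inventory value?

Oct 14, 379 sold [FIFO — oldest first]: 243 @ $6 + 136 @ $3 = $1,866
Oct 18, 152 sold [FIFO — oldest first]: 152 @ $3 = $456
Oct 21, 260 sold [FIFO — oldest first]: 5 @ $3 + 236 @ $5 + 19 @ $1 = $1,214
Total COGS = $1,866 + $456 + $1,214 = $3,536
Ending inventory: 377 @ $1 + 200 @ $1 = $577
Check: goods available $4,113 = COGS $3,536 + ending $577

COGS = $3,536; ending inventory = $577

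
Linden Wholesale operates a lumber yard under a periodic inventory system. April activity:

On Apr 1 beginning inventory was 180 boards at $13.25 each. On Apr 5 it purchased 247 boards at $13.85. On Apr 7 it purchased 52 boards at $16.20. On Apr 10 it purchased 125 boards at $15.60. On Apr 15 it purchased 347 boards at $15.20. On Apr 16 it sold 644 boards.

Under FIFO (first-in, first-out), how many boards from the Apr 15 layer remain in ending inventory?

307

Apr 16, 644 sold [FIFO — oldest first]: 180 @ $13.25 + 247 @ $13.85 + 52 @ $16.20 + 125 @ $15.60 + 40 @ $15.20 = $9,206.35
Ending inventory: 307 @ $15.20 = $4,666.40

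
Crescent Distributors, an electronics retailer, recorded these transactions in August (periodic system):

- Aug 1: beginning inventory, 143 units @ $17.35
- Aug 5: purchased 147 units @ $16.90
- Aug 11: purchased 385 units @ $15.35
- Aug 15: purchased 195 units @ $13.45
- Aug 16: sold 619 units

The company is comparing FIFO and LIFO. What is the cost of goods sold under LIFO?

COGS = $9,191.60

FIFO COGS: 143 @ $17.35 + 147 @ $16.90 + 329 @ $15.35 = $10,015.50
LIFO COGS: 195 @ $13.45 + 385 @ $15.35 + 39 @ $16.90 = $9,191.60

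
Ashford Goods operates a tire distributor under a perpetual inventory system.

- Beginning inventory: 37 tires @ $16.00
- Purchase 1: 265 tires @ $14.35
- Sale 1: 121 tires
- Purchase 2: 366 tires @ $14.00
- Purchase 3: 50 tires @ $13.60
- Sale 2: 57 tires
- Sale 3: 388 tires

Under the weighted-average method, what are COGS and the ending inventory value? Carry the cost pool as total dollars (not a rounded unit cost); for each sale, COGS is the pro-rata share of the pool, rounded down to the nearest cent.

After Beginning: 37 on hand, pool $592.00 (≈ $16.0000 each)
After Purchase 1: 302 on hand, pool $4,394.75 (≈ $14.5522 each)
Sale 1, sell 121: 121/302 × $4,394.75 → $1,760.81
After Purchase 2: 547 on hand, pool $7,757.94 (≈ $14.1827 each)
After Purchase 3: 597 on hand, pool $8,437.94 (≈ $14.1339 each)
Sale 2, sell 57: 57/597 × $8,437.94 → $805.63
Sale 3, sell 388: 388/540 × $7,632.31 → $5,483.95
Total COGS = $1,760.81 + $805.63 + $5,483.95 = $8,050.39
Ending inventory (cost pool remaining) = $2,148.36

COGS = $8,050.39; ending inventory = $2,148.36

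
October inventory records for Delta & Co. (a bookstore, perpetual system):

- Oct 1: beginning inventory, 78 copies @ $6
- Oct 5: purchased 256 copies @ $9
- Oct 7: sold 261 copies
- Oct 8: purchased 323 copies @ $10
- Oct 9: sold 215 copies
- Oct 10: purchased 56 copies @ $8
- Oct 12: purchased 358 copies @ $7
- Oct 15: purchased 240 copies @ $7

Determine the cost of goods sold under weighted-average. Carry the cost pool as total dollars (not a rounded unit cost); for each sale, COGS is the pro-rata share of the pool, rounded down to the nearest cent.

After Oct 1: 78 on hand, pool $468.00 (≈ $6.0000 each)
After Oct 5: 334 on hand, pool $2,772.00 (≈ $8.2994 each)
Oct 7, sell 261: 261/334 × $2,772.00 → $2,166.14
After Oct 8: 396 on hand, pool $3,835.86 (≈ $9.6865 each)
Oct 9, sell 215: 215/396 × $3,835.86 → $2,082.60
After Oct 10: 237 on hand, pool $2,201.26 (≈ $9.2880 each)
After Oct 12: 595 on hand, pool $4,707.26 (≈ $7.9114 each)
After Oct 15: 835 on hand, pool $6,387.26 (≈ $7.6494 each)
Total COGS = $2,166.14 + $2,082.60 = $4,248.74
Ending inventory (cost pool remaining) = $6,387.26

COGS = $4,248.74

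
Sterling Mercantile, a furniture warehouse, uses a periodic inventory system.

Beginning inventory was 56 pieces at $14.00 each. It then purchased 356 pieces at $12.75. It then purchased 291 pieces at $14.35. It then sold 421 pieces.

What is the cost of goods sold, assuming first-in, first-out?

Sale 1 (421) [FIFO — oldest first]: 56 @ $14.00 + 356 @ $12.75 + 9 @ $14.35 = $5,452.15
Ending inventory: 282 @ $14.35 = $4,046.70

COGS = $5,452.15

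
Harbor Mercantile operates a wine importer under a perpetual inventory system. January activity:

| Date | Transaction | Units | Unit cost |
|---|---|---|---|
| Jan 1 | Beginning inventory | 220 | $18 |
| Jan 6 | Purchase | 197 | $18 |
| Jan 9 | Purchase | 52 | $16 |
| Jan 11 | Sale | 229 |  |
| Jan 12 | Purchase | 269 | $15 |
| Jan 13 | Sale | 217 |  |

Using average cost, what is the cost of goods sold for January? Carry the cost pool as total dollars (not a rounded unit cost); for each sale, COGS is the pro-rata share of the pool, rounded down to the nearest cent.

COGS = $7,610.48

After Jan 1: 220 on hand, pool $3,960.00 (≈ $18.0000 each)
After Jan 6: 417 on hand, pool $7,506.00 (≈ $18.0000 each)
After Jan 9: 469 on hand, pool $8,338.00 (≈ $17.7783 each)
Jan 11, sell 229: 229/469 × $8,338.00 → $4,071.21
After Jan 12: 509 on hand, pool $8,301.79 (≈ $16.3100 each)
Jan 13, sell 217: 217/509 × $8,301.79 → $3,539.27
Total COGS = $4,071.21 + $3,539.27 = $7,610.48
Ending inventory (cost pool remaining) = $4,762.52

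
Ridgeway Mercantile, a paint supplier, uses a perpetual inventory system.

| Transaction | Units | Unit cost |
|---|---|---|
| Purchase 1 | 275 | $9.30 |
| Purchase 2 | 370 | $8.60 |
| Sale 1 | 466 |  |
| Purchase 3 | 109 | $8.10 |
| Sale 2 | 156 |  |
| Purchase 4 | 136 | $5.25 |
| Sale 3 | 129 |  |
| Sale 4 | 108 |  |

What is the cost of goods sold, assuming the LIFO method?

Sale 1 (466) [LIFO — newest first]: 370 @ $8.60 + 96 @ $9.30 = $4,074.80
Sale 2 (156) [LIFO — newest first]: 109 @ $8.10 + 47 @ $9.30 = $1,320.00
Sale 3 (129) [LIFO — newest first]: 129 @ $5.25 = $677.25
Sale 4 (108) [LIFO — newest first]: 7 @ $5.25 + 101 @ $9.30 = $976.05
Total COGS = $4,074.80 + $1,320.00 + $677.25 + $976.05 = $7,048.10
Ending inventory: 31 @ $9.30 = $288.30

COGS = $7,048.10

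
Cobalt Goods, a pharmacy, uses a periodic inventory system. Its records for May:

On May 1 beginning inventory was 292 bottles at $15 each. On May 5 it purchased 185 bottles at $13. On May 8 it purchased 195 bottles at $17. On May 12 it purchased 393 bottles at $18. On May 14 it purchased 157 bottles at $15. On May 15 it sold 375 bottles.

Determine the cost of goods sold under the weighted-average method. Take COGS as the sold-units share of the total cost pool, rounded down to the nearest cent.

COGS = $5,992.94

May 15, sell 375: 375/1222 × $19,529.00 → $5,992.94
Ending inventory (cost pool remaining) = $13,536.06
Check: goods available $19,529.00 = COGS $5,992.94 + ending $13,536.06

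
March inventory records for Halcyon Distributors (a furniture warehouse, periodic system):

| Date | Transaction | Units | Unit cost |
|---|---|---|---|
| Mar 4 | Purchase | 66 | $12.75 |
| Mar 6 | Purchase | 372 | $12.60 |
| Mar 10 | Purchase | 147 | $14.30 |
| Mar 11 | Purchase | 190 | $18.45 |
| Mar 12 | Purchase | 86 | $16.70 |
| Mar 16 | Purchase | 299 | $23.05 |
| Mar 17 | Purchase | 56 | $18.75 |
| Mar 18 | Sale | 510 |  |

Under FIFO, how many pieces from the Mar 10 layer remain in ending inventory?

Mar 18, 510 sold [FIFO — oldest first]: 66 @ $12.75 + 372 @ $12.60 + 72 @ $14.30 = $6,558.30
Ending inventory: 75 @ $14.30 + 190 @ $18.45 + 86 @ $16.70 + 299 @ $23.05 + 56 @ $18.75 = $13,956.15

75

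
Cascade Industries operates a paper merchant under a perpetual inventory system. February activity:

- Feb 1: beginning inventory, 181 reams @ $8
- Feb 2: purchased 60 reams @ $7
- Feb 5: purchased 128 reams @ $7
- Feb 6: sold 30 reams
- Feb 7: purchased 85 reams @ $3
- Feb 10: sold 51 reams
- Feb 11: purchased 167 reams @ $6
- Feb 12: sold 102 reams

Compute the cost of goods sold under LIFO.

Feb 6, 30 sold [LIFO — newest first]: 30 @ $7 = $210
Feb 10, 51 sold [LIFO — newest first]: 51 @ $3 = $153
Feb 12, 102 sold [LIFO — newest first]: 102 @ $6 = $612
Total COGS = $210 + $153 + $612 = $975
Ending inventory: 181 @ $8 + 60 @ $7 + 98 @ $7 + 34 @ $3 + 65 @ $6 = $3,046

COGS = $975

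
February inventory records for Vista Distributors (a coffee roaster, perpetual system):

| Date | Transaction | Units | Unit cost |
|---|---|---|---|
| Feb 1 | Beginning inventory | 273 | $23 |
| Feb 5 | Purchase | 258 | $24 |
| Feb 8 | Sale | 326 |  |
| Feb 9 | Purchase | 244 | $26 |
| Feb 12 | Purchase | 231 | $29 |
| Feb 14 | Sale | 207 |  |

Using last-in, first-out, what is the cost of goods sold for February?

COGS = $13,759

Feb 8, 326 sold [LIFO — newest first]: 258 @ $24 + 68 @ $23 = $7,756
Feb 14, 207 sold [LIFO — newest first]: 207 @ $29 = $6,003
Total COGS = $7,756 + $6,003 = $13,759
Ending inventory: 205 @ $23 + 244 @ $26 + 24 @ $29 = $11,755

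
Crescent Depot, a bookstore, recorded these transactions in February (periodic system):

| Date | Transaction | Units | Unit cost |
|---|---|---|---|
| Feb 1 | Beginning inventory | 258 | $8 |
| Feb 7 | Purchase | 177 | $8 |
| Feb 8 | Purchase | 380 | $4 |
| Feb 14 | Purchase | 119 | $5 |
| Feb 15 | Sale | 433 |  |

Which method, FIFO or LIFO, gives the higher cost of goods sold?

FIFO

FIFO COGS: 258 @ $8 + 175 @ $8 = $3,464
LIFO COGS: 119 @ $5 + 314 @ $4 = $1,851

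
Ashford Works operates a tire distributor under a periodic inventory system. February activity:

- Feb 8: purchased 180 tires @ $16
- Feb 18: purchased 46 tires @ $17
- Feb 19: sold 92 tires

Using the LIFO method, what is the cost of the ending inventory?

Ending inventory = $2,144

Feb 19, 92 sold [LIFO — newest first]: 46 @ $17 + 46 @ $16 = $1,518
Ending inventory: 134 @ $16 = $2,144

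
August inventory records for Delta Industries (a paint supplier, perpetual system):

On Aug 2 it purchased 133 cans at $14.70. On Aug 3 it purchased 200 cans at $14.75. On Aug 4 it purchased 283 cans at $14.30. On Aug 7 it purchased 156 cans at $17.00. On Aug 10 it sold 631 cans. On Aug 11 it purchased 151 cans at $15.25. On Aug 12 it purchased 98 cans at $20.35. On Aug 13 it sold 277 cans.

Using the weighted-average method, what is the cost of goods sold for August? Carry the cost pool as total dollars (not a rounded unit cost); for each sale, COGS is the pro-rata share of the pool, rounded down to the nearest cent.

COGS = $14,041.92

After Aug 2: 133 on hand, pool $1,955.10 (≈ $14.7000 each)
After Aug 3: 333 on hand, pool $4,905.10 (≈ $14.7300 each)
After Aug 4: 616 on hand, pool $8,952.00 (≈ $14.5325 each)
After Aug 7: 772 on hand, pool $11,604.00 (≈ $15.0311 each)
Aug 10, sell 631: 631/772 × $11,604.00 → $9,484.61
After Aug 11: 292 on hand, pool $4,422.14 (≈ $15.1443 each)
After Aug 12: 390 on hand, pool $6,416.44 (≈ $16.4524 each)
Aug 13, sell 277: 277/390 × $6,416.44 → $4,557.31
Total COGS = $9,484.61 + $4,557.31 = $14,041.92
Ending inventory (cost pool remaining) = $1,859.13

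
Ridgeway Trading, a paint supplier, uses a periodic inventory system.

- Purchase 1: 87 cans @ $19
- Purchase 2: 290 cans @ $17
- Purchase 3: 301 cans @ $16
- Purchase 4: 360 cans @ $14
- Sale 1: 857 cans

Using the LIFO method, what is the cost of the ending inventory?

Ending inventory = $3,251

Sale 1 (857) [LIFO — newest first]: 360 @ $14 + 301 @ $16 + 196 @ $17 = $13,188
Ending inventory: 87 @ $19 + 94 @ $17 = $3,251
Check: goods available $16,439 = COGS $13,188 + ending $3,251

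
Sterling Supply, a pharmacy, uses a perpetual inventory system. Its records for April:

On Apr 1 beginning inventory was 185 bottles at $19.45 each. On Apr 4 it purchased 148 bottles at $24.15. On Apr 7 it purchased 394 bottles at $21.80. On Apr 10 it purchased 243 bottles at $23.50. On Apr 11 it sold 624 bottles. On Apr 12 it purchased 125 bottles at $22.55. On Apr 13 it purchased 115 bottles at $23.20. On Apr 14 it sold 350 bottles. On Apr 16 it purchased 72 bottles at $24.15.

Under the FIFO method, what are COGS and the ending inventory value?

COGS = $21,562.35; ending inventory = $7,135.35

Apr 11, 624 sold [FIFO — oldest first]: 185 @ $19.45 + 148 @ $24.15 + 291 @ $21.80 = $13,516.25
Apr 14, 350 sold [FIFO — oldest first]: 103 @ $21.80 + 243 @ $23.50 + 4 @ $22.55 = $8,046.10
Total COGS = $13,516.25 + $8,046.10 = $21,562.35
Ending inventory: 121 @ $22.55 + 115 @ $23.20 + 72 @ $24.15 = $7,135.35
Check: goods available $28,697.70 = COGS $21,562.35 + ending $7,135.35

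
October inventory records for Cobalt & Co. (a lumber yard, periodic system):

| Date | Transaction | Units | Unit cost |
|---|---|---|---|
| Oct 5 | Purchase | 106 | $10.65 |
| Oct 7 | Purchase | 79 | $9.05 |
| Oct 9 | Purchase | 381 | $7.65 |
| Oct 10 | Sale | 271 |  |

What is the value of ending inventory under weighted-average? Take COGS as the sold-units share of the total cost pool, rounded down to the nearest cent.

Oct 10, sell 271: 271/566 × $4,758.50 → $2,278.36
Ending inventory (cost pool remaining) = $2,480.14
Check: goods available $4,758.50 = COGS $2,278.36 + ending $2,480.14

Ending inventory = $2,480.14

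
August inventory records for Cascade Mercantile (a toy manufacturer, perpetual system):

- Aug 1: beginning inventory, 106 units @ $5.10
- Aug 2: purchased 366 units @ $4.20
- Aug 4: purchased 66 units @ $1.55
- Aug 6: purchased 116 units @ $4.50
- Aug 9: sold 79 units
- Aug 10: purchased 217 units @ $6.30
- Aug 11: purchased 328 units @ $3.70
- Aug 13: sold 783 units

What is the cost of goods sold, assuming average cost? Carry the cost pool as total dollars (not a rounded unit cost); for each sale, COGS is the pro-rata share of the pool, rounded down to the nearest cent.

After Aug 1: 106 on hand, pool $540.60 (≈ $5.1000 each)
After Aug 2: 472 on hand, pool $2,077.80 (≈ $4.4021 each)
After Aug 4: 538 on hand, pool $2,180.10 (≈ $4.0522 each)
After Aug 6: 654 on hand, pool $2,702.10 (≈ $4.1317 each)
Aug 9, sell 79: 79/654 × $2,702.10 → $326.40
After Aug 10: 792 on hand, pool $3,742.80 (≈ $4.7258 each)
After Aug 11: 1120 on hand, pool $4,956.40 (≈ $4.4254 each)
Aug 13, sell 783: 783/1120 × $4,956.40 → $3,465.05
Total COGS = $326.40 + $3,465.05 = $3,791.45
Ending inventory (cost pool remaining) = $1,491.35
Check: goods available $5,282.80 = COGS $3,791.45 + ending $1,491.35

COGS = $3,791.45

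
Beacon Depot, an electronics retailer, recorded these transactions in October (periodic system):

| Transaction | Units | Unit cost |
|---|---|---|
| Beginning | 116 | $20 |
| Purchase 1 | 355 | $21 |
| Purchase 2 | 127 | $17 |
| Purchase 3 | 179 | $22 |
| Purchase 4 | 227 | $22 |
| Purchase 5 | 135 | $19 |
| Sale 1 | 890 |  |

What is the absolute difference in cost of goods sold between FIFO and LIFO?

$40

FIFO COGS: 116 @ $20 + 355 @ $21 + 127 @ $17 + 179 @ $22 + 113 @ $22 = $18,358
LIFO COGS: 135 @ $19 + 227 @ $22 + 179 @ $22 + 127 @ $17 + 222 @ $21 = $18,318
Difference = |$18,358 − $18,318| = $40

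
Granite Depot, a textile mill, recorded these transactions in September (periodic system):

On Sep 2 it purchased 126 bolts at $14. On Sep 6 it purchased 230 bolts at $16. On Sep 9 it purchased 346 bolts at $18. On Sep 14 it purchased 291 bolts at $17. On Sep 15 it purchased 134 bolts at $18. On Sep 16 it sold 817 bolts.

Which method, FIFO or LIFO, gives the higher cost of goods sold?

FIFO COGS: 126 @ $14 + 230 @ $16 + 346 @ $18 + 115 @ $17 = $13,627
LIFO COGS: 134 @ $18 + 291 @ $17 + 346 @ $18 + 46 @ $16 = $14,323

LIFO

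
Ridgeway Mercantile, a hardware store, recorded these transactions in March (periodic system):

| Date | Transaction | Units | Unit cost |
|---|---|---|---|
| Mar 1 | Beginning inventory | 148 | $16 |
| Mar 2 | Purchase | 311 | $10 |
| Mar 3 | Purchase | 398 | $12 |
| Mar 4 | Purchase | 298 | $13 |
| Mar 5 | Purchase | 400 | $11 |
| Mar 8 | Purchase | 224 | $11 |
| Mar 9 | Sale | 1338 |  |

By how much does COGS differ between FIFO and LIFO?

FIFO COGS: 148 @ $16 + 311 @ $10 + 398 @ $12 + 298 @ $13 + 183 @ $11 = $16,141
LIFO COGS: 224 @ $11 + 400 @ $11 + 298 @ $13 + 398 @ $12 + 18 @ $10 = $15,694
Difference = |$16,141 − $15,694| = $447

$447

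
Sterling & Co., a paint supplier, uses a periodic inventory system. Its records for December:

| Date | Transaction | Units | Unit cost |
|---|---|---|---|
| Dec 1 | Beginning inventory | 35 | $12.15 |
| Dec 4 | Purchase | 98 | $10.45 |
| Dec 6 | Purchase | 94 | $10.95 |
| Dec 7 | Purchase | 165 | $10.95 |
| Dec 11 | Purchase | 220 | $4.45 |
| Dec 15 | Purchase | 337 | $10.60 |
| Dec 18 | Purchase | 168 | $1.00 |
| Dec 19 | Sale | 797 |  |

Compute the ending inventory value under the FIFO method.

Dec 19, 797 sold [FIFO — oldest first]: 35 @ $12.15 + 98 @ $10.45 + 94 @ $10.95 + 165 @ $10.95 + 220 @ $4.45 + 185 @ $10.60 = $7,225.40
Ending inventory: 152 @ $10.60 + 168 @ $1.00 = $1,779.20

Ending inventory = $1,779.20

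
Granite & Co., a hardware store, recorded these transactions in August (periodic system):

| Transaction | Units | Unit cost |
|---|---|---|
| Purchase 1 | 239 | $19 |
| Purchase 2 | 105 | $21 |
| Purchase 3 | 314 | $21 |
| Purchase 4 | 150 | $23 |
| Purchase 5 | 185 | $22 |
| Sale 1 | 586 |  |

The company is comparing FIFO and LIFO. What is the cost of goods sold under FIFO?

COGS = $11,828

FIFO COGS: 239 @ $19 + 105 @ $21 + 242 @ $21 = $11,828
LIFO COGS: 185 @ $22 + 150 @ $23 + 251 @ $21 = $12,791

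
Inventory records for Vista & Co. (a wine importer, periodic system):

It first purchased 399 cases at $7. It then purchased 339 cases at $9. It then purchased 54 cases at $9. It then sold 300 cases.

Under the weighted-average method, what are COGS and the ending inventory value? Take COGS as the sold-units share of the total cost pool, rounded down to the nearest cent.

Sale 1, sell 300: 300/792 × $6,330.00 → $2,397.72
Ending inventory (cost pool remaining) = $3,932.28

COGS = $2,397.72; ending inventory = $3,932.28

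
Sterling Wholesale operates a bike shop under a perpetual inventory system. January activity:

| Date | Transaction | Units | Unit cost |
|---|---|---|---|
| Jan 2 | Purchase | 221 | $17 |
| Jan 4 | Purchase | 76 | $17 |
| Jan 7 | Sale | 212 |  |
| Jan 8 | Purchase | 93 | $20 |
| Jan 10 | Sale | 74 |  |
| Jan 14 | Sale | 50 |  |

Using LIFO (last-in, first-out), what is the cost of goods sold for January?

Jan 7, 212 sold [LIFO — newest first]: 76 @ $17 + 136 @ $17 = $3,604
Jan 10, 74 sold [LIFO — newest first]: 74 @ $20 = $1,480
Jan 14, 50 sold [LIFO — newest first]: 19 @ $20 + 31 @ $17 = $907
Total COGS = $3,604 + $1,480 + $907 = $5,991
Ending inventory: 54 @ $17 = $918

COGS = $5,991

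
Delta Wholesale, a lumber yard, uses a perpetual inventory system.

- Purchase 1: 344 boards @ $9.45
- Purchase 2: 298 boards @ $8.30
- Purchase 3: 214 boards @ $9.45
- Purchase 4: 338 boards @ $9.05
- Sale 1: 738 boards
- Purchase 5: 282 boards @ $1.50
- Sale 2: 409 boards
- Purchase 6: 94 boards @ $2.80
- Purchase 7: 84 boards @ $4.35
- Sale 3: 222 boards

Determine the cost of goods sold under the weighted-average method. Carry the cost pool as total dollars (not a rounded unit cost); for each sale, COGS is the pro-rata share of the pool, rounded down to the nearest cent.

COGS = $10,363.50

After Purchase 1: 344 on hand, pool $3,250.80 (≈ $9.4500 each)
After Purchase 2: 642 on hand, pool $5,724.20 (≈ $8.9162 each)
After Purchase 3: 856 on hand, pool $7,746.50 (≈ $9.0496 each)
After Purchase 4: 1194 on hand, pool $10,805.40 (≈ $9.0497 each)
Sale 1, sell 738: 738/1194 × $10,805.40 → $6,678.71
After Purchase 5: 738 on hand, pool $4,549.69 (≈ $6.1649 each)
Sale 2, sell 409: 409/738 × $4,549.69 → $2,521.44
After Purchase 6: 423 on hand, pool $2,291.45 (≈ $5.4171 each)
After Purchase 7: 507 on hand, pool $2,656.85 (≈ $5.2403 each)
Sale 3, sell 222: 222/507 × $2,656.85 → $1,163.35
Total COGS = $6,678.71 + $2,521.44 + $1,163.35 = $10,363.50
Ending inventory (cost pool remaining) = $1,493.50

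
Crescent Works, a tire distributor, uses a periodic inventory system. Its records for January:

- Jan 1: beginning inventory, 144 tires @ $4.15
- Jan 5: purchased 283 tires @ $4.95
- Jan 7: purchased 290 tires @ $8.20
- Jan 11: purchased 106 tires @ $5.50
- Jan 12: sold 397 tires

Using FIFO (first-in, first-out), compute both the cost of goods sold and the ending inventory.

COGS = $1,849.95; ending inventory = $3,109.50

Jan 12, 397 sold [FIFO — oldest first]: 144 @ $4.15 + 253 @ $4.95 = $1,849.95
Ending inventory: 30 @ $4.95 + 290 @ $8.20 + 106 @ $5.50 = $3,109.50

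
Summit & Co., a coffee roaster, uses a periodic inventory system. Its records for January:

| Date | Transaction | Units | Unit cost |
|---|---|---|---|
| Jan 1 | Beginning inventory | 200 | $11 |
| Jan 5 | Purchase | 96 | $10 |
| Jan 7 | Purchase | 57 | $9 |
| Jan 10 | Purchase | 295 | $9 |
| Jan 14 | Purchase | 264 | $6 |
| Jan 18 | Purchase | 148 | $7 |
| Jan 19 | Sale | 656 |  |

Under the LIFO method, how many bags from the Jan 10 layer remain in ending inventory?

51

Jan 19, 656 sold [LIFO — newest first]: 148 @ $7 + 264 @ $6 + 244 @ $9 = $4,816
Ending inventory: 200 @ $11 + 96 @ $10 + 57 @ $9 + 51 @ $9 = $4,132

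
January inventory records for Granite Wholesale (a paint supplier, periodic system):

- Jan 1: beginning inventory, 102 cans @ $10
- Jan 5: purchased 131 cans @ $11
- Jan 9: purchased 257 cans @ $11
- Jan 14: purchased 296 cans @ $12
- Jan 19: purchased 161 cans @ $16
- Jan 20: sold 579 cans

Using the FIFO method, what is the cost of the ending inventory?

Jan 20, 579 sold [FIFO — oldest first]: 102 @ $10 + 131 @ $11 + 257 @ $11 + 89 @ $12 = $6,356
Ending inventory: 207 @ $12 + 161 @ $16 = $5,060

Ending inventory = $5,060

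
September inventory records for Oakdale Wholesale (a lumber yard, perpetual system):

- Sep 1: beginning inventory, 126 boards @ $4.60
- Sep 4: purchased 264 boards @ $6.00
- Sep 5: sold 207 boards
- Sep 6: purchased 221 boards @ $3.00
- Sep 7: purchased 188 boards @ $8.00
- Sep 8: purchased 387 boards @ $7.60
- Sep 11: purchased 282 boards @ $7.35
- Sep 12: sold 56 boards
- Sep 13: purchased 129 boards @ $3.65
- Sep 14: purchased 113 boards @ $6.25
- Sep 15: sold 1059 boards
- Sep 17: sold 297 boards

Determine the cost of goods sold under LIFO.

Sep 5, 207 sold [LIFO — newest first]: 207 @ $6.00 = $1,242.00
Sep 12, 56 sold [LIFO — newest first]: 56 @ $7.35 = $411.60
Sep 15, 1059 sold [LIFO — newest first]: 113 @ $6.25 + 129 @ $3.65 + 226 @ $7.35 + 387 @ $7.60 + 188 @ $8.00 + 16 @ $3.00 = $7,331.40
Sep 17, 297 sold [LIFO — newest first]: 205 @ $3.00 + 57 @ $6.00 + 35 @ $4.60 = $1,118.00
Total COGS = $1,242.00 + $411.60 + $7,331.40 + $1,118.00 = $10,103.00
Ending inventory: 91 @ $4.60 = $418.60

COGS = $10,103.00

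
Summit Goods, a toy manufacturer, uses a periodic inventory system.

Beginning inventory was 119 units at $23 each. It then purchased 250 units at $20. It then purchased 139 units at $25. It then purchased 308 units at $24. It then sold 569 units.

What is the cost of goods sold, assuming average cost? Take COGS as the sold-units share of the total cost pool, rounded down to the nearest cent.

Sale 1, sell 569: 569/816 × $18,604.00 → $12,972.64
Ending inventory (cost pool remaining) = $5,631.36
Check: goods available $18,604.00 = COGS $12,972.64 + ending $5,631.36

COGS = $12,972.64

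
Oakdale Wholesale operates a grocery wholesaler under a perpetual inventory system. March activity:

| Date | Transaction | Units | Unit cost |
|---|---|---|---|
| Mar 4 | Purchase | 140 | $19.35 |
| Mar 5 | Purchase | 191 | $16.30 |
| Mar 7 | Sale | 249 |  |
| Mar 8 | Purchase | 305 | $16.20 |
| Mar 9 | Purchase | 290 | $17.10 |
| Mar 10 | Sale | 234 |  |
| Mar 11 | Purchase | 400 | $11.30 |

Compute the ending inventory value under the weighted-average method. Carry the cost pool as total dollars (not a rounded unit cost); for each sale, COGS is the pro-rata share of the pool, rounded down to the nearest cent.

After Mar 4: 140 on hand, pool $2,709.00 (≈ $19.3500 each)
After Mar 5: 331 on hand, pool $5,822.30 (≈ $17.5900 each)
Mar 7, sell 249: 249/331 × $5,822.30 → $4,379.91
After Mar 8: 387 on hand, pool $6,383.39 (≈ $16.4945 each)
After Mar 9: 677 on hand, pool $11,342.39 (≈ $16.7539 each)
Mar 10, sell 234: 234/677 × $11,342.39 → $3,920.41
After Mar 11: 843 on hand, pool $11,941.98 (≈ $14.1660 each)
Total COGS = $4,379.91 + $3,920.41 = $8,300.32
Ending inventory (cost pool remaining) = $11,941.98

Ending inventory = $11,941.98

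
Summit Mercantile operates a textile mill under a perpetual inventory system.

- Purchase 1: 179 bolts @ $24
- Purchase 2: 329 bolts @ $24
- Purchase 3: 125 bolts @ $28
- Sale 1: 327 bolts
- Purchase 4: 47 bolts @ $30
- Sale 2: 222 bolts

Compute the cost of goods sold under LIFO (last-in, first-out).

COGS = $13,958

Sale 1 (327) [LIFO — newest first]: 125 @ $28 + 202 @ $24 = $8,348
Sale 2 (222) [LIFO — newest first]: 47 @ $30 + 127 @ $24 + 48 @ $24 = $5,610
Total COGS = $8,348 + $5,610 = $13,958
Ending inventory: 131 @ $24 = $3,144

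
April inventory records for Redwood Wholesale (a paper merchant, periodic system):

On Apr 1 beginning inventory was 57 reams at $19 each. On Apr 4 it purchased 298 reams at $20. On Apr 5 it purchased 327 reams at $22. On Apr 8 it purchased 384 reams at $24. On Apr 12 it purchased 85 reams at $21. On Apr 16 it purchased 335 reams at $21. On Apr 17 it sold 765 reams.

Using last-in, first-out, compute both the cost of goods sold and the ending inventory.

COGS = $17,100; ending inventory = $15,173

Apr 17, 765 sold [LIFO — newest first]: 335 @ $21 + 85 @ $21 + 345 @ $24 = $17,100
Ending inventory: 57 @ $19 + 298 @ $20 + 327 @ $22 + 39 @ $24 = $15,173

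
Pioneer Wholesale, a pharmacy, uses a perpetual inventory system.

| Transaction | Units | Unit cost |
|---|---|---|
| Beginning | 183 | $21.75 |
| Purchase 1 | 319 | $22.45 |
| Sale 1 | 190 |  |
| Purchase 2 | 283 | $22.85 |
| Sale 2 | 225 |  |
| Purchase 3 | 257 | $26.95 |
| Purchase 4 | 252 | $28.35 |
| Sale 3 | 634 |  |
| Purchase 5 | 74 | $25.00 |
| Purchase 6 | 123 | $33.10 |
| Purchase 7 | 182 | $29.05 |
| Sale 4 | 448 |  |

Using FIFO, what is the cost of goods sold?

COGS = $37,774.30

Sale 1 (190) [FIFO — oldest first]: 183 @ $21.75 + 7 @ $22.45 = $4,137.40
Sale 2 (225) [FIFO — oldest first]: 225 @ $22.45 = $5,051.25
Sale 3 (634) [FIFO — oldest first]: 87 @ $22.45 + 283 @ $22.85 + 257 @ $26.95 + 7 @ $28.35 = $15,544.30
Sale 4 (448) [FIFO — oldest first]: 245 @ $28.35 + 74 @ $25.00 + 123 @ $33.10 + 6 @ $29.05 = $13,041.35
Total COGS = $4,137.40 + $5,051.25 + $15,544.30 + $13,041.35 = $37,774.30
Ending inventory: 176 @ $29.05 = $5,112.80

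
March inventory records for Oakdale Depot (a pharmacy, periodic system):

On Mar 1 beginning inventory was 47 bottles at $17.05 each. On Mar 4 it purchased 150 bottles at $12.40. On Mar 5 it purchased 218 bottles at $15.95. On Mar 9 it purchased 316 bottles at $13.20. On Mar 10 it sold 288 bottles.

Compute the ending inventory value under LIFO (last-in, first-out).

Mar 10, 288 sold [LIFO — newest first]: 288 @ $13.20 = $3,801.60
Ending inventory: 47 @ $17.05 + 150 @ $12.40 + 218 @ $15.95 + 28 @ $13.20 = $6,508.05

Ending inventory = $6,508.05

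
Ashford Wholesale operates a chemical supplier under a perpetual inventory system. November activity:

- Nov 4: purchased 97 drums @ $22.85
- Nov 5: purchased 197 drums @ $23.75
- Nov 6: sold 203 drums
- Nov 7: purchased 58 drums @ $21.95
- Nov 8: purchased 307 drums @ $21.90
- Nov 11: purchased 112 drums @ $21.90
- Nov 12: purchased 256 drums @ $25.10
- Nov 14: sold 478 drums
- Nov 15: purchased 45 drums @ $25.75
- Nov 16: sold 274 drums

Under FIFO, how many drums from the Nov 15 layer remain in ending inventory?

Nov 6, 203 sold [FIFO — oldest first]: 97 @ $22.85 + 106 @ $23.75 = $4,733.95
Nov 14, 478 sold [FIFO — oldest first]: 91 @ $23.75 + 58 @ $21.95 + 307 @ $21.90 + 22 @ $21.90 = $10,639.45
Nov 16, 274 sold [FIFO — oldest first]: 90 @ $21.90 + 184 @ $25.10 = $6,589.40
Total COGS = $4,733.95 + $10,639.45 + $6,589.40 = $21,962.80
Ending inventory: 72 @ $25.10 + 45 @ $25.75 = $2,965.95
Check: goods available $24,928.75 = COGS $21,962.80 + ending $2,965.95

45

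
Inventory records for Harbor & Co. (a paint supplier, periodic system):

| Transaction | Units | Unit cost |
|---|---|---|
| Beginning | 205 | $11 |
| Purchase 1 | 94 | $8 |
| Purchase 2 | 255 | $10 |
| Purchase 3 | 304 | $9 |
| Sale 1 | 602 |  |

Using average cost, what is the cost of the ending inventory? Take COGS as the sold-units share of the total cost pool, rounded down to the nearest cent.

Ending inventory = $2,474.37

Sale 1, sell 602: 602/858 × $8,293.00 → $5,818.63
Ending inventory (cost pool remaining) = $2,474.37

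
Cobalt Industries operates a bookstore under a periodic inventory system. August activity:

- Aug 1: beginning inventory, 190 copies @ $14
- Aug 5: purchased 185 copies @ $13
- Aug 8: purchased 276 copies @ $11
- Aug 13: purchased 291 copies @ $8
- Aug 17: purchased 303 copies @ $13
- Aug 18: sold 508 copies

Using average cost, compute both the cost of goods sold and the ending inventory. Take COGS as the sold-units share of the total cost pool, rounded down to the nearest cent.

Aug 18, sell 508: 508/1245 × $14,368.00 → $5,862.60
Ending inventory (cost pool remaining) = $8,505.40

COGS = $5,862.60; ending inventory = $8,505.40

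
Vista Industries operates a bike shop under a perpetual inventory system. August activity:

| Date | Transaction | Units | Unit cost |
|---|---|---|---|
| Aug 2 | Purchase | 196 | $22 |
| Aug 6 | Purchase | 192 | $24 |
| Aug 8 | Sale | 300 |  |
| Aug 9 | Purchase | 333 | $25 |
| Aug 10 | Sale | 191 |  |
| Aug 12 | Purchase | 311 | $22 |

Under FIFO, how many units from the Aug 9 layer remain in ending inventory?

Aug 8, 300 sold [FIFO — oldest first]: 196 @ $22 + 104 @ $24 = $6,808
Aug 10, 191 sold [FIFO — oldest first]: 88 @ $24 + 103 @ $25 = $4,687
Total COGS = $6,808 + $4,687 = $11,495
Ending inventory: 230 @ $25 + 311 @ $22 = $12,592

230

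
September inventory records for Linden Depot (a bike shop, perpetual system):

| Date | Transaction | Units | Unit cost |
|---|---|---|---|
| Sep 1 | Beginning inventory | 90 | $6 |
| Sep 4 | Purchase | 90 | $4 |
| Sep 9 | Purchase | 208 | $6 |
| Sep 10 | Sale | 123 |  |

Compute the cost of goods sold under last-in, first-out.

Sep 10, 123 sold [LIFO — newest first]: 123 @ $6 = $738
Ending inventory: 90 @ $6 + 90 @ $4 + 85 @ $6 = $1,410
Check: goods available $2,148 = COGS $738 + ending $1,410

COGS = $738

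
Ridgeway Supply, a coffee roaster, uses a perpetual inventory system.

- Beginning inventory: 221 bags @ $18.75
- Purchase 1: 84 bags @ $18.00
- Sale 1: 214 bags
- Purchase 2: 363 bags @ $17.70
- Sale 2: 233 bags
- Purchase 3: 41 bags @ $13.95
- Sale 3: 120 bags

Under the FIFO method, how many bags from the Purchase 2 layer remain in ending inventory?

101

Sale 1 (214) [FIFO — oldest first]: 214 @ $18.75 = $4,012.50
Sale 2 (233) [FIFO — oldest first]: 7 @ $18.75 + 84 @ $18.00 + 142 @ $17.70 = $4,156.65
Sale 3 (120) [FIFO — oldest first]: 120 @ $17.70 = $2,124.00
Total COGS = $4,012.50 + $4,156.65 + $2,124.00 = $10,293.15
Ending inventory: 101 @ $17.70 + 41 @ $13.95 = $2,359.65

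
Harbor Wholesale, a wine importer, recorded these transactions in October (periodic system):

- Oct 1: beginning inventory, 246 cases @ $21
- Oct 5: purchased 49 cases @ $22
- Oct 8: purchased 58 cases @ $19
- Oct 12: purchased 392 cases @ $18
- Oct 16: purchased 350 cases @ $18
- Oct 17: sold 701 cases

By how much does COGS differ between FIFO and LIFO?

$992

FIFO COGS: 246 @ $21 + 49 @ $22 + 58 @ $19 + 348 @ $18 = $13,610
LIFO COGS: 350 @ $18 + 351 @ $18 = $12,618
Difference = |$13,610 − $12,618| = $992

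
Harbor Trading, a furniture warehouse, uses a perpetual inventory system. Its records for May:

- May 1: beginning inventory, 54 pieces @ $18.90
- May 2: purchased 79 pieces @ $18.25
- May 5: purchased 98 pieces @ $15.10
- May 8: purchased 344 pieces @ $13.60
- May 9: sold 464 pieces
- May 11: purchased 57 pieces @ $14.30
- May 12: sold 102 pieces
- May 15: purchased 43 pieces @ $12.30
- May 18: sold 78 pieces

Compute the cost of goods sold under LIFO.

May 9, 464 sold [LIFO — newest first]: 344 @ $13.60 + 98 @ $15.10 + 22 @ $18.25 = $6,559.70
May 12, 102 sold [LIFO — newest first]: 57 @ $14.30 + 45 @ $18.25 = $1,636.35
May 18, 78 sold [LIFO — newest first]: 43 @ $12.30 + 12 @ $18.25 + 23 @ $18.90 = $1,182.60
Total COGS = $6,559.70 + $1,636.35 + $1,182.60 = $9,378.65
Ending inventory: 31 @ $18.90 = $585.90
Check: goods available $9,964.55 = COGS $9,378.65 + ending $585.90

COGS = $9,378.65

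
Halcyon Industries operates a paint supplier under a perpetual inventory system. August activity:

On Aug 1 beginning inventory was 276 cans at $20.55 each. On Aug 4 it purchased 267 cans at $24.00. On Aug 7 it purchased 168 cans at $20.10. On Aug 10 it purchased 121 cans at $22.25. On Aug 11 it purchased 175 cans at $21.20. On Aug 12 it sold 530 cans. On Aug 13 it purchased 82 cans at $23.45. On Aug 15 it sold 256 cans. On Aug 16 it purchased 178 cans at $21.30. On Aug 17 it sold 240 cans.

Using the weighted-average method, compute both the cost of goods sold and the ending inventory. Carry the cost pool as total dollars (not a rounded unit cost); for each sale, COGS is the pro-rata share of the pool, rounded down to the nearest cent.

After Aug 1: 276 on hand, pool $5,671.80 (≈ $20.5500 each)
After Aug 4: 543 on hand, pool $12,079.80 (≈ $22.2464 each)
After Aug 7: 711 on hand, pool $15,456.60 (≈ $21.7392 each)
After Aug 10: 832 on hand, pool $18,148.85 (≈ $21.8135 each)
After Aug 11: 1007 on hand, pool $21,858.85 (≈ $21.7069 each)
Aug 12, sell 530: 530/1007 × $21,858.85 → $11,504.65
After Aug 13: 559 on hand, pool $12,277.10 (≈ $21.9626 each)
Aug 15, sell 256: 256/559 × $12,277.10 → $5,622.42
After Aug 16: 481 on hand, pool $10,446.08 (≈ $21.7174 each)
Aug 17, sell 240: 240/481 × $10,446.08 → $5,212.18
Total COGS = $11,504.65 + $5,622.42 + $5,212.18 = $22,339.25
Ending inventory (cost pool remaining) = $5,233.90

COGS = $22,339.25; ending inventory = $5,233.90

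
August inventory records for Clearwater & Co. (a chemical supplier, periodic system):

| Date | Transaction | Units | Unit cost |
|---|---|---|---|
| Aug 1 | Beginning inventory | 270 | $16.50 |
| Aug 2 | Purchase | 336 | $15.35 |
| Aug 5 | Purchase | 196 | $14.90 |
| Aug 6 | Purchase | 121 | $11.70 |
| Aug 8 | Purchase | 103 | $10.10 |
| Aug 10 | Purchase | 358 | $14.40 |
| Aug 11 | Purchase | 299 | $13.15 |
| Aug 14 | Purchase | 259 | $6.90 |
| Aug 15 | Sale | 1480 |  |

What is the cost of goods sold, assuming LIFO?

Aug 15, 1480 sold [LIFO — newest first]: 259 @ $6.90 + 299 @ $13.15 + 358 @ $14.40 + 103 @ $10.10 + 121 @ $11.70 + 196 @ $14.90 + 144 @ $15.35 = $18,460.95
Ending inventory: 270 @ $16.50 + 192 @ $15.35 = $7,402.20
Check: goods available $25,863.15 = COGS $18,460.95 + ending $7,402.20

COGS = $18,460.95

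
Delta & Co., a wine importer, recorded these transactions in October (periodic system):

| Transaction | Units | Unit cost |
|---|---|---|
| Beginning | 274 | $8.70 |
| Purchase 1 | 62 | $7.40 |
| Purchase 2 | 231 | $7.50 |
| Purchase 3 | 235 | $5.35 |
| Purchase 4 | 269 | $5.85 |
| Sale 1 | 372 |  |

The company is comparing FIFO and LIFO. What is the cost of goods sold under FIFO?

FIFO COGS: 274 @ $8.70 + 62 @ $7.40 + 36 @ $7.50 = $3,112.60
LIFO COGS: 269 @ $5.85 + 103 @ $5.35 = $2,124.70

COGS = $3,112.60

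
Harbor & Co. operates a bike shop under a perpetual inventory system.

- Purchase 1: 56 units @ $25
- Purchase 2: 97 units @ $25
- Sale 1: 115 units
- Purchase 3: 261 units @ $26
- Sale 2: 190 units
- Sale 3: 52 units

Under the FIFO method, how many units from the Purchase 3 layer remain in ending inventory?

57

Sale 1 (115) [FIFO — oldest first]: 56 @ $25 + 59 @ $25 = $2,875
Sale 2 (190) [FIFO — oldest first]: 38 @ $25 + 152 @ $26 = $4,902
Sale 3 (52) [FIFO — oldest first]: 52 @ $26 = $1,352
Total COGS = $2,875 + $4,902 + $1,352 = $9,129
Ending inventory: 57 @ $26 = $1,482
Check: goods available $10,611 = COGS $9,129 + ending $1,482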